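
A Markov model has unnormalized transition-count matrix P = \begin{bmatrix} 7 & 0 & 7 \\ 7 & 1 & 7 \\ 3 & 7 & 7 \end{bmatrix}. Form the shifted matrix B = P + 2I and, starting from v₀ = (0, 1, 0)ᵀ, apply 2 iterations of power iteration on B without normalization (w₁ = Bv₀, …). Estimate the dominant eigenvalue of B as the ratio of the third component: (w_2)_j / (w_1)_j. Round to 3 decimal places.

μ ≈ 12.000

B = P + 2I has rows (9, 0, 7); (7, 3, 7); (3, 7, 9)
w1 = Bv₀ = (9·0 + 0·1 + 7·0; 7·0 + 3·1 + 7·0; 3·0 + 7·1 + 9·0) = (0, 3, 7)
w2 = Bw1 = (9·0 + 0·3 + 7·7; 7·0 + 3·3 + 7·7; 3·0 + 7·3 + 9·7) = (49, 58, 84)
Ratio: 84/7 = 12.000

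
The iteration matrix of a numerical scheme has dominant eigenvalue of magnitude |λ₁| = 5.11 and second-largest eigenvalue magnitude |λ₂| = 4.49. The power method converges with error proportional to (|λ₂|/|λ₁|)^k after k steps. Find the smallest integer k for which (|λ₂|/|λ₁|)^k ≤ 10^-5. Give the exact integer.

|λ₂/λ₁| = 4.49/5.11 = 0.87867
Need k ≥ ln(10^-5) / ln(0.87867) = -11.5129 / -0.1293 ≈ 89.008
Smallest integer k satisfying the bound: 90

90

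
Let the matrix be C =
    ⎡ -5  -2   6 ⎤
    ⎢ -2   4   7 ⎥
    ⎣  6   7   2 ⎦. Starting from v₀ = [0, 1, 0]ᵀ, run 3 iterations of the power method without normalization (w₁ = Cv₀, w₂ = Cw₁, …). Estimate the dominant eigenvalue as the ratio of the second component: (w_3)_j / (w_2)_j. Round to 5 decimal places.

w1 = Cv₀ = ((-5)·0 + (-2)·1 + 6·0; (-2)·0 + 4·1 + 7·0; 6·0 + 7·1 + 2·0) = (-2, 4, 7)
w2 = Cw1 = ((-5)·(-2) + (-2)·4 + 6·7; (-2)·(-2) + 4·4 + 7·7; 6·(-2) + 7·4 + 2·7) = (44, 69, 30)
w3 = Cw2 = (-178, 398, 807)
Ratio at component: 398 / 69 = 5.76812

λ ≈ 5.76812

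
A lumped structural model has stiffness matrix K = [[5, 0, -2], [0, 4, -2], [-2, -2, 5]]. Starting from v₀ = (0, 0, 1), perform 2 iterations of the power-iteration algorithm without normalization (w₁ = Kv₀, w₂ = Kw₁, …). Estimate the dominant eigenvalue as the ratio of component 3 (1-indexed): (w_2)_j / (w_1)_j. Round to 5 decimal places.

6.60000

w1 = Kv₀ = (5·0 + 0·0 + (-2)·1; 0·0 + 4·0 + (-2)·1; (-2)·0 + (-2)·0 + 5·1) = (-2, -2, 5)
w2 = Kw1 = (5·(-2) + 0·(-2) + (-2)·5; 0·(-2) + 4·(-2) + (-2)·5; (-2)·(-2) + (-2)·(-2) + 5·5) = (-20, -18, 33)
Ratio at component: 33 / 5 = 6.60000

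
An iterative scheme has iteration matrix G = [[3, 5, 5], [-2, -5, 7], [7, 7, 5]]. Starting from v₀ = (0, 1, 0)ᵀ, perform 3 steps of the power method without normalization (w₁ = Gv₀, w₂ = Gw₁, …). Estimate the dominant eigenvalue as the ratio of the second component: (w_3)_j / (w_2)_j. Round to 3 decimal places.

w1 = Gv₀ = (3·0 + 5·1 + 5·0; (-2)·0 + (-5)·1 + 7·0; 7·0 + 7·1 + 5·0) = (5, -5, 7)
w2 = Gw1 = (3·5 + 5·(-5) + 5·7; (-2)·5 + (-5)·(-5) + 7·7; 7·5 + 7·(-5) + 5·7) = (25, 64, 35)
w3 = Gw2 = (570, -125, 798)
Ratio at component: -125 / 64 = -1.953

-1.953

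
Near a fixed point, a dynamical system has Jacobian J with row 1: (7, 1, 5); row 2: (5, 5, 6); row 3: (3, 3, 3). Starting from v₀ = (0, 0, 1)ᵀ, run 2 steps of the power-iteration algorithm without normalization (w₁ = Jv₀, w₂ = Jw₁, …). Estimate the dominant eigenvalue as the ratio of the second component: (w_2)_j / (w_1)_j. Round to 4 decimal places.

λ ≈ 12.1667

w1 = Jv₀ = (5, 6, 3)
w2 = Jw1 = (56, 73, 42)
Ratio at component: 73 / 6 = 12.1667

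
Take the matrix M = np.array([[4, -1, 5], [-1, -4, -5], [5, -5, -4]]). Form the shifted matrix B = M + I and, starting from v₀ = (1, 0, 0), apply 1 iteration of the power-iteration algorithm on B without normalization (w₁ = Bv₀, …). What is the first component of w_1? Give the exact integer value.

5

B = M + I has rows (5, -1, 5); (-1, -3, -5); (5, -5, -3)
w1 = Bv₀ = (5, -1, 5)
Requested component of w1: 5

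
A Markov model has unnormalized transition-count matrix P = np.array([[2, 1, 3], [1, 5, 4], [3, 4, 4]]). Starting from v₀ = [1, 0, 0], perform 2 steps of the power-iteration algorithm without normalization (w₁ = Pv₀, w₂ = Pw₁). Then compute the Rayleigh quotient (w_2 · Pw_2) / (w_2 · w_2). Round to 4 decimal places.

w1 = Pv₀ = (2·1 + 1·0 + 3·0; 1·1 + 5·0 + 4·0; 3·1 + 4·0 + 4·0) = (2, 1, 3)
w2 = Pw1 = (2·2 + 1·1 + 3·3; 1·2 + 5·1 + 4·3; 3·2 + 4·1 + 4·3) = (14, 19, 22)
Pw2 = (113, 197, 206)
w2·Pw2 = 14·113 + 19·197 + 22·206 = 9857; w2·w2 = 14·14 + 19·19 + 22·22 = 1041
λ ≈ 9857/1041 = 9.4688

λ ≈ 9.4688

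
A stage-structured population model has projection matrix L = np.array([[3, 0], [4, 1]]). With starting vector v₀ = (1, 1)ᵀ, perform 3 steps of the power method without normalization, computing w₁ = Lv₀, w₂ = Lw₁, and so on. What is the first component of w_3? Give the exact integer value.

w1 = Lv₀ = (3, 5)
w2 = Lw1 = (9, 17)
w3 = Lw2 = (27, 53)
The requested component of w3 is 27.

27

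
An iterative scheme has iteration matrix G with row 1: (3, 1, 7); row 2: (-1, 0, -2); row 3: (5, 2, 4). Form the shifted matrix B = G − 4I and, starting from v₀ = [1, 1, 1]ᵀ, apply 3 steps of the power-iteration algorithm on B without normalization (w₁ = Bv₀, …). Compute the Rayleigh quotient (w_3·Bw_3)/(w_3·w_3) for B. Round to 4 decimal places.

B = G − 4I has rows (-1, 1, 7); (-1, -4, -2); (5, 2, 0)
w1 = Bv₀ = ((-1)·1 + 1·1 + 7·1; (-1)·1 + (-4)·1 + (-2)·1; 5·1 + 2·1 + 0·1) = (7, -7, 7)
w2 = Bw1 = ((-1)·7 + 1·(-7) + 7·7; (-1)·7 + (-4)·(-7) + (-2)·7; 5·7 + 2·(-7) + 0·7) = (35, 7, 21)
w3 = Bw2 = (119, -105, 189)
Bw3 = (1099, -77, 385)
w3·Bw3 = 211631; w3·w3 = 60907; μ ≈ 211631/60907 = 3.4747

3.4747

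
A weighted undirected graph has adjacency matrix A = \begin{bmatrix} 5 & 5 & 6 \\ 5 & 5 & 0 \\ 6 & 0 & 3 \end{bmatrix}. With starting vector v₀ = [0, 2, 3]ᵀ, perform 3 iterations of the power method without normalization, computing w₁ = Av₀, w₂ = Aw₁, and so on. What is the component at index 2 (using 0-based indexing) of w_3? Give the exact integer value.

2049

w1 = Av₀ = (5·0 + 5·2 + 6·3; 5·0 + 5·2 + 0·3; 6·0 + 0·2 + 3·3) = (28, 10, 9)
w2 = Aw1 = (5·28 + 5·10 + 6·9; 5·28 + 5·10 + 0·9; 6·28 + 0·10 + 3·9) = (244, 190, 195)
w3 = Aw2 = (3340, 2170, 2049)
The requested component of w3 is 2049.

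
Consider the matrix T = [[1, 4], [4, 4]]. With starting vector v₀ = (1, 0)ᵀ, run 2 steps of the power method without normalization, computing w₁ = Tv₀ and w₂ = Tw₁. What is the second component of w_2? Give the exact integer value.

20

w1 = Tv₀ = (1·1 + 4·0; 4·1 + 4·0) = (1, 4)
w2 = Tw1 = (1·1 + 4·4; 4·1 + 4·4) = (17, 20)
The requested component of w2 is 20.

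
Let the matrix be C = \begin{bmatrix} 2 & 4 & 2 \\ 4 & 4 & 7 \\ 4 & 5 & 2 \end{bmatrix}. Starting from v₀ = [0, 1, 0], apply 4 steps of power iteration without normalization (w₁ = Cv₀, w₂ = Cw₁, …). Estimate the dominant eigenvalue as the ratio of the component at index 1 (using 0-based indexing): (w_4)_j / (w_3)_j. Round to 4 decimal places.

w1 = Cv₀ = (2·0 + 4·1 + 2·0; 4·0 + 4·1 + 7·0; 4·0 + 5·1 + 2·0) = (4, 4, 5)
w2 = Cw1 = (2·4 + 4·4 + 2·5; 4·4 + 4·4 + 7·5; 4·4 + 5·4 + 2·5) = (34, 67, 46)
w3 = Cw2 = (428, 726, 563)
w4 = Cw3 = (4886, 8557, 6468)
Ratio at component: 8557 / 726 = 11.7865

11.7865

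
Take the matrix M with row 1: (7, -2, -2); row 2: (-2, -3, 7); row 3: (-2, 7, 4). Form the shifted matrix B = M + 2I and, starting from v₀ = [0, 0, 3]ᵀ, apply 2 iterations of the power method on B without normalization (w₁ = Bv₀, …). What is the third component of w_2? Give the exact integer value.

267

B = M + 2I has rows (9, -2, -2); (-2, -1, 7); (-2, 7, 6)
w1 = Bv₀ = (9·0 + (-2)·0 + (-2)·3; (-2)·0 + (-1)·0 + 7·3; (-2)·0 + 7·0 + 6·3) = (-6, 21, 18)
w2 = Bw1 = (9·(-6) + (-2)·21 + (-2)·18; (-2)·(-6) + (-1)·21 + 7·18; (-2)·(-6) + 7·21 + 6·18) = (-132, 117, 267)
Requested component of w2: 267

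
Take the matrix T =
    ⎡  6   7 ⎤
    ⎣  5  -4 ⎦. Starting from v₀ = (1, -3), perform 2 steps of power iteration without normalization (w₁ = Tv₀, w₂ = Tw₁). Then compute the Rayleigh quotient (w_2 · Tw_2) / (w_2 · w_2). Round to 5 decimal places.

w1 = Tv₀ = (6·1 + 7·(-3); 5·1 + (-4)·(-3)) = (-15, 17)
w2 = Tw1 = (6·(-15) + 7·17; 5·(-15) + (-4)·17) = (29, -143)
Tw2 = (-827, 717)
w2·Tw2 = 29·(-827) + (-143)·717 = -126514; w2·w2 = 29·29 + (-143)·(-143) = 21290
λ ≈ -126514/21290 = -5.94241

-5.94241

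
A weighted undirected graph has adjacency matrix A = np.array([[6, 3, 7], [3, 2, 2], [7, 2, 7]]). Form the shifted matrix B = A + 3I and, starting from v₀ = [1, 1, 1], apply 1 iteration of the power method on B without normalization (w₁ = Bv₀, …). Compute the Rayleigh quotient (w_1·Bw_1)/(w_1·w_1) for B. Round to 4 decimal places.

μ ≈ 17.4124

B = A + 3I has rows (9, 3, 7); (3, 5, 2); (7, 2, 10)
w1 = Bv₀ = (19, 10, 19)
Bw1 = (334, 145, 343)
w1·Bw1 = 14313; w1·w1 = 822; μ ≈ 14313/822 = 17.4124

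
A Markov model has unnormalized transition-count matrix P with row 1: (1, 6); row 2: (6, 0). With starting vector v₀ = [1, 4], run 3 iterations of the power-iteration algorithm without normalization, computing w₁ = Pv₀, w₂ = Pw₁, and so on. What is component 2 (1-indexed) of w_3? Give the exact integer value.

366

w1 = Pv₀ = (1·1 + 6·4; 6·1 + 0·4) = (25, 6)
w2 = Pw1 = (1·25 + 6·6; 6·25 + 0·6) = (61, 150)
w3 = Pw2 = (961, 366)
The requested component of w3 is 366.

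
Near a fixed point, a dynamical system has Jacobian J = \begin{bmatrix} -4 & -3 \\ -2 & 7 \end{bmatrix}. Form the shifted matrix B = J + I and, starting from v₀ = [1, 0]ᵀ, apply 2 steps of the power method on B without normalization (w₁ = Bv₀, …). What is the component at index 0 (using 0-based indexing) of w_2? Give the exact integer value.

B = J + I has rows (-3, -3); (-2, 8)
w1 = Bv₀ = ((-3)·1 + (-3)·0; (-2)·1 + 8·0) = (-3, -2)
w2 = Bw1 = ((-3)·(-3) + (-3)·(-2); (-2)·(-3) + 8·(-2)) = (15, -10)
Requested component of w2: 15

15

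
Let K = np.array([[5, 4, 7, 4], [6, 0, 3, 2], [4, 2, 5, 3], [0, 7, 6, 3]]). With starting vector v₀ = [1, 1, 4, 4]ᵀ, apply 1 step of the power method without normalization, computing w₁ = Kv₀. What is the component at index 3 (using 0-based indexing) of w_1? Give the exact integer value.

43

w1 = Kv₀ = (5·1 + 4·1 + 7·4 + 4·4; 6·1 + 0·1 + 3·4 + 2·4; 4·1 + 2·1 + 5·4 + 3·4; 0·1 + 7·1 + 6·4 + 3·4) = (53, 26, 38, 43)
The requested component of w1 is 43.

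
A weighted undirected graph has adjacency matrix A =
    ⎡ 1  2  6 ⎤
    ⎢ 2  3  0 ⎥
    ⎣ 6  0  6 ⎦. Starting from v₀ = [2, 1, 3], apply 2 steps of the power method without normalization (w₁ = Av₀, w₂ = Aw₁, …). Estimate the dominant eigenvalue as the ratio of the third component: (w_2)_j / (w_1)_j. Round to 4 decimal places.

w1 = Av₀ = (22, 7, 30)
w2 = Aw1 = (216, 65, 312)
Ratio at component: 312 / 30 = 10.4000

λ ≈ 10.4000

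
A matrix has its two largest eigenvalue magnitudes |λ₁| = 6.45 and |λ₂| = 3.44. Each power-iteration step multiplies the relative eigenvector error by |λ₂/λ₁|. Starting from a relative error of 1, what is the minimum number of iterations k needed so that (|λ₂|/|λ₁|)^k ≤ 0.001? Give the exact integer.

11

|λ₂/λ₁| = 3.44/6.45 = 0.53333
Need k ≥ ln(0.001) / ln(0.53333) = -6.9078 / -0.6286 ≈ 10.989
Smallest integer k satisfying the bound: 11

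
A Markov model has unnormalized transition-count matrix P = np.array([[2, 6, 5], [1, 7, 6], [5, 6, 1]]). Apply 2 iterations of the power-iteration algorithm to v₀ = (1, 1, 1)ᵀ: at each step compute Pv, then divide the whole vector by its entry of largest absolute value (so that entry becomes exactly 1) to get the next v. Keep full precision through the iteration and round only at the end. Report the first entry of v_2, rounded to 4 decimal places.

0.9290

Pv0 = (13.00000, 14.00000, 12.00000); divide by 14.00000 → v1 = (0.92857, 1.00000, 0.85714)
Pv1 = (12.14286, 13.07143, 11.50000); divide by 13.07143 → v2 = (0.92896, 1.00000, 0.87978)
Requested entry of v2: 170/183 = 0.9290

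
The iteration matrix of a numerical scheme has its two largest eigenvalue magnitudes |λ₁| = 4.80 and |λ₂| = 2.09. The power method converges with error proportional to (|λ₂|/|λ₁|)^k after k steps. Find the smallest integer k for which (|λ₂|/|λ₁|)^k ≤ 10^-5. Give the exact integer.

14

|λ₂/λ₁| = 2.09/4.80 = 0.43542
Need k ≥ ln(10^-5) / ln(0.43542) = -11.5129 / -0.8315 ≈ 13.847
Smallest integer k satisfying the bound: 14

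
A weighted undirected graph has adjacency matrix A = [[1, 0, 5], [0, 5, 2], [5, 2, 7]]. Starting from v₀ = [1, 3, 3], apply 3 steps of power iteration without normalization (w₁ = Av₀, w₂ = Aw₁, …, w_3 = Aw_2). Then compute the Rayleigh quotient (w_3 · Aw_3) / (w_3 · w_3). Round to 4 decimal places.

λ ≈ 10.3898

w1 = Av₀ = (16, 21, 32)
w2 = Aw1 = (176, 169, 346)
w3 = Aw2 = (1906, 1537, 3640)
Aw3 = (20106, 14965, 38084)
w3·Aw3 = 1906·20106 + 1537·14965 + 3640·38084 = 199949001; w3·w3 = 1906·1906 + 1537·1537 + 3640·3640 = 19244805
λ ≈ 199949001/19244805 = 10.3898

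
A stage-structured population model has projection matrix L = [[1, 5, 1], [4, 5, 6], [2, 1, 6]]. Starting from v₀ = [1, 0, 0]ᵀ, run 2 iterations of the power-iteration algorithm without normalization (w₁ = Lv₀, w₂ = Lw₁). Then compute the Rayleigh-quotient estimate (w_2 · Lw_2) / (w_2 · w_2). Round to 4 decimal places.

w1 = Lv₀ = (1, 4, 2)
w2 = Lw1 = (23, 36, 18)
Lw2 = (221, 380, 190)
w2·Lw2 = 23·221 + 36·380 + 18·190 = 22183; w2·w2 = 23·23 + 36·36 + 18·18 = 2149
λ ≈ 22183/2149 = 10.3225

10.3225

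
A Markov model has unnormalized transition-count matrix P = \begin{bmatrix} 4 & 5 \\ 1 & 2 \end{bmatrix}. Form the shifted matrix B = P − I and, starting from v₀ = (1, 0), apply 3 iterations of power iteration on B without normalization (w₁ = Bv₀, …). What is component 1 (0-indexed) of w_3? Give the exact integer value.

B = P − I has rows (3, 5); (1, 1)
w1 = Bv₀ = (3·1 + 5·0; 1·1 + 1·0) = (3, 1)
w2 = Bw1 = (3·3 + 5·1; 1·3 + 1·1) = (14, 4)
w3 = Bw2 = (62, 18)
Requested component of w3: 18

18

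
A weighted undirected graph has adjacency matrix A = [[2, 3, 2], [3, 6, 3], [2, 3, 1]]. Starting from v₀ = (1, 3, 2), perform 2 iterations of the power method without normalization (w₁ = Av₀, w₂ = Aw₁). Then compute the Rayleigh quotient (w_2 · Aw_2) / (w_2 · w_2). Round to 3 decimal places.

λ ≈ 9.182

w1 = Av₀ = (2·1 + 3·3 + 2·2; 3·1 + 6·3 + 3·2; 2·1 + 3·3 + 1·2) = (15, 27, 13)
w2 = Aw1 = (2·15 + 3·27 + 2·13; 3·15 + 6·27 + 3·13; 2·15 + 3·27 + 1·13) = (137, 246, 124)
Aw2 = (1260, 2259, 1136)
w2·Aw2 = 137·1260 + 246·2259 + 124·1136 = 869198; w2·w2 = 137·137 + 246·246 + 124·124 = 94661
λ ≈ 869198/94661 = 9.182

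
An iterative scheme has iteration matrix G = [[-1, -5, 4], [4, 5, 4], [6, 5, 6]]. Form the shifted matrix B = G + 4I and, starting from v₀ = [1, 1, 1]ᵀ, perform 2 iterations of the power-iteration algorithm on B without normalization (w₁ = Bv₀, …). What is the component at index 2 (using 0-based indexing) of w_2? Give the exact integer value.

307

B = G + 4I has rows (3, -5, 4); (4, 9, 4); (6, 5, 10)
w1 = Bv₀ = (3·1 + (-5)·1 + 4·1; 4·1 + 9·1 + 4·1; 6·1 + 5·1 + 10·1) = (2, 17, 21)
w2 = Bw1 = (3·2 + (-5)·17 + 4·21; 4·2 + 9·17 + 4·21; 6·2 + 5·17 + 10·21) = (5, 245, 307)
Requested component of w2: 307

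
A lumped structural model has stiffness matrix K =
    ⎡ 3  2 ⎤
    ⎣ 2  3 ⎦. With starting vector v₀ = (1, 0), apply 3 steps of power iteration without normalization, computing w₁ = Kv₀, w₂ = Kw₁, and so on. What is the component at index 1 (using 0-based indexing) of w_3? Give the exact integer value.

w1 = Kv₀ = (3·1 + 2·0; 2·1 + 3·0) = (3, 2)
w2 = Kw1 = (3·3 + 2·2; 2·3 + 3·2) = (13, 12)
w3 = Kw2 = (63, 62)
The requested component of w3 is 62.

62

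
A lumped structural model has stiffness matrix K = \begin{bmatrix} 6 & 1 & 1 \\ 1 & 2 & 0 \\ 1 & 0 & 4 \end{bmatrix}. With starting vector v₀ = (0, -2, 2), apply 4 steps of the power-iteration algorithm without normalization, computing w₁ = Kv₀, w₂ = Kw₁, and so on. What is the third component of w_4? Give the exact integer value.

w1 = Kv₀ = (6·0 + 1·(-2) + 1·2; 1·0 + 2·(-2) + 0·2; 1·0 + 0·(-2) + 4·2) = (0, -4, 8)
w2 = Kw1 = (6·0 + 1·(-4) + 1·8; 1·0 + 2·(-4) + 0·8; 1·0 + 0·(-4) + 4·8) = (4, -8, 32)
w3 = Kw2 = (48, -12, 132)
w4 = Kw3 = (408, 24, 576)
The requested component of w4 is 576.

576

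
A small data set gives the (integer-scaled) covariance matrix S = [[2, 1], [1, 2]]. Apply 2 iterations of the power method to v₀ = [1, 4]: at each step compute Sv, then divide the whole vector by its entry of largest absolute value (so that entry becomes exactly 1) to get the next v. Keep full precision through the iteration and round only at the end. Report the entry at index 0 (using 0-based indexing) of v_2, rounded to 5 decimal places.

Sv0 = (6.000000, 9.000000); divide by 9.000000 → v1 = (0.666667, 1.000000)
Sv1 = (2.333333, 2.666667); divide by 2.666667 → v2 = (0.875000, 1.000000)
Requested entry of v2: 21/24 = 0.87500

0.87500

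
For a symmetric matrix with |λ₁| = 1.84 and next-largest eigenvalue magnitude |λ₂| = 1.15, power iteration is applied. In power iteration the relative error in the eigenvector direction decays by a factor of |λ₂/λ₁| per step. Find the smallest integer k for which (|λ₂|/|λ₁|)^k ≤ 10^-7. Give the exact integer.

|λ₂/λ₁| = 1.15/1.84 = 0.62500
Need k ≥ ln(10^-7) / ln(0.62500) = -16.1181 / -0.4700 ≈ 34.294
Smallest integer k satisfying the bound: 35

35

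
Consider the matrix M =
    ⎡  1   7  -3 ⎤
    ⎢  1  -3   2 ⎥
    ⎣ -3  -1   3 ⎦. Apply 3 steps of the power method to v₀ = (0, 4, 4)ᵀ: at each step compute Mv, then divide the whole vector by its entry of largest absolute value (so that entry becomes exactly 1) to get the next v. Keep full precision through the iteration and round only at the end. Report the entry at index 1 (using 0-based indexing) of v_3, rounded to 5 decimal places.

Mv0 = (16.000000, -4.000000, 8.000000); divide by 16.000000 → v1 = (1.000000, -0.250000, 0.500000)
Mv1 = (-2.250000, 2.750000, -1.250000); divide by 2.750000 → v2 = (-0.818182, 1.000000, -0.454545)
Mv2 = (7.545455, -4.727273, 0.090909); divide by 7.545455 → v3 = (1.000000, -0.626506, 0.012048)
Requested entry of v3: -208/332 = -0.62651

-0.62651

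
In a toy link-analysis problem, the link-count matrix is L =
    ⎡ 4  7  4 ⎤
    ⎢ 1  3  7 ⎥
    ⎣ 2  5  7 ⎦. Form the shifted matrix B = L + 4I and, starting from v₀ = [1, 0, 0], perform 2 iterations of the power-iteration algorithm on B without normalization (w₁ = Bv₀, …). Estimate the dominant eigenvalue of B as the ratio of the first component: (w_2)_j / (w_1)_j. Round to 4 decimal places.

B = L + 4I has rows (8, 7, 4); (1, 7, 7); (2, 5, 11)
w1 = Bv₀ = (8, 1, 2)
w2 = Bw1 = (79, 29, 43)
Ratio: 79/8 = 9.8750

μ ≈ 9.8750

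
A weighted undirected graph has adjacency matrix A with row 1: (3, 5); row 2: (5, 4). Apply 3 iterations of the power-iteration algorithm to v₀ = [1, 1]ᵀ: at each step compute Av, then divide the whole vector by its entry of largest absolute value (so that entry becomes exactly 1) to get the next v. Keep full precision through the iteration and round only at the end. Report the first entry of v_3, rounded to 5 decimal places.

Av0 = (8.000000, 9.000000); divide by 9.000000 → v1 = (0.888889, 1.000000)
Av1 = (7.666667, 8.444444); divide by 8.444444 → v2 = (0.907895, 1.000000)
Av2 = (7.723684, 8.539474); divide by 8.539474 → v3 = (0.904468, 1.000000)
Requested entry of v3: 587/649 = 0.90447

0.90447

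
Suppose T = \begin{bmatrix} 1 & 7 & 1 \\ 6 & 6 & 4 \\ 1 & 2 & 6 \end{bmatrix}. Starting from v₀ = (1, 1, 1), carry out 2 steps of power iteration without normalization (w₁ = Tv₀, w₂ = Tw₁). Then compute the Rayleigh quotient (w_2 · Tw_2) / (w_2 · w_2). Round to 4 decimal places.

11.9576

w1 = Tv₀ = (9, 16, 9)
w2 = Tw1 = (130, 186, 95)
Tw2 = (1527, 2276, 1072)
w2·Tw2 = 130·1527 + 186·2276 + 95·1072 = 723686; w2·w2 = 130·130 + 186·186 + 95·95 = 60521
λ ≈ 723686/60521 = 11.9576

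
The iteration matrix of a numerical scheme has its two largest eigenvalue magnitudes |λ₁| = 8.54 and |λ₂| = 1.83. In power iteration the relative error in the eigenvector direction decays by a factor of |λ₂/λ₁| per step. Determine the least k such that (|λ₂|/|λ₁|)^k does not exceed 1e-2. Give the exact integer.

|λ₂/λ₁| = 1.83/8.54 = 0.21429
Need k ≥ ln(1e-2) / ln(0.21429) = -4.6052 / -1.5404 ≈ 2.990
Smallest integer k satisfying the bound: 3

3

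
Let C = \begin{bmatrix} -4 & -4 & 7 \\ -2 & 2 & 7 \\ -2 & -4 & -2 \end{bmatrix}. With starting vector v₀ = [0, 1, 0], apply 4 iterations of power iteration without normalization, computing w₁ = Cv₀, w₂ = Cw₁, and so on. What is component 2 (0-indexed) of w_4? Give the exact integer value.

-832

w1 = Cv₀ = ((-4)·0 + (-4)·1 + 7·0; (-2)·0 + 2·1 + 7·0; (-2)·0 + (-4)·1 + (-2)·0) = (-4, 2, -4)
w2 = Cw1 = ((-4)·(-4) + (-4)·2 + 7·(-4); (-2)·(-4) + 2·2 + 7·(-4); (-2)·(-4) + (-4)·2 + (-2)·(-4)) = (-20, -16, 8)
w3 = Cw2 = (200, 64, 88)
w4 = Cw3 = (-440, 344, -832)
The requested component of w4 is -832.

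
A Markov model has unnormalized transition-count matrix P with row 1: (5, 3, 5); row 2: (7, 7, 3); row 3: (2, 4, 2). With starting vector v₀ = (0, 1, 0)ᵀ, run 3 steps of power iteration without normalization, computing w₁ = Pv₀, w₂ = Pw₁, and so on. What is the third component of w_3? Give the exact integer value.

w1 = Pv₀ = (5·0 + 3·1 + 5·0; 7·0 + 7·1 + 3·0; 2·0 + 4·1 + 2·0) = (3, 7, 4)
w2 = Pw1 = (5·3 + 3·7 + 5·4; 7·3 + 7·7 + 3·4; 2·3 + 4·7 + 2·4) = (56, 82, 42)
w3 = Pw2 = (736, 1092, 524)
The requested component of w3 is 524.

524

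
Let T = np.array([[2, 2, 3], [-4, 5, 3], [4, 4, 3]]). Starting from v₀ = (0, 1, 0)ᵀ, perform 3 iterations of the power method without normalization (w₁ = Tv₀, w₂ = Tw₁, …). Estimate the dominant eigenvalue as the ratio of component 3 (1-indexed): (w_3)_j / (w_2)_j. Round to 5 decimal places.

w1 = Tv₀ = (2·0 + 2·1 + 3·0; (-4)·0 + 5·1 + 3·0; 4·0 + 4·1 + 3·0) = (2, 5, 4)
w2 = Tw1 = (2·2 + 2·5 + 3·4; (-4)·2 + 5·5 + 3·4; 4·2 + 4·5 + 3·4) = (26, 29, 40)
w3 = Tw2 = (230, 161, 340)
Ratio at component: 340 / 40 = 8.50000

λ ≈ 8.50000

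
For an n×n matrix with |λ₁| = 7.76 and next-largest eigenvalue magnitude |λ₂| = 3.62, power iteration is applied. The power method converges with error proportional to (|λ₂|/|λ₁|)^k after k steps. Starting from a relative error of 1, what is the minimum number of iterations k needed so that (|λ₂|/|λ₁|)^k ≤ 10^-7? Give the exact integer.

22

|λ₂/λ₁| = 3.62/7.76 = 0.46649
Need k ≥ ln(10^-7) / ln(0.46649) = -16.1181 / -0.7625 ≈ 21.138
Smallest integer k satisfying the bound: 22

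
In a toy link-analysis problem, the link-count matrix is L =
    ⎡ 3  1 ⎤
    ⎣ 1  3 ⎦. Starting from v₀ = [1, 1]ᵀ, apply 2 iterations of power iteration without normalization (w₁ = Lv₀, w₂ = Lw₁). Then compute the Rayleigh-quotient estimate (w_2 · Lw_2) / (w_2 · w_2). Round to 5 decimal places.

λ ≈ 4.00000

w1 = Lv₀ = (3·1 + 1·1; 1·1 + 3·1) = (4, 4)
w2 = Lw1 = (3·4 + 1·4; 1·4 + 3·4) = (16, 16)
Lw2 = (64, 64)
w2·Lw2 = 16·64 + 16·64 = 2048; w2·w2 = 16·16 + 16·16 = 512
λ ≈ 2048/512 = 4.00000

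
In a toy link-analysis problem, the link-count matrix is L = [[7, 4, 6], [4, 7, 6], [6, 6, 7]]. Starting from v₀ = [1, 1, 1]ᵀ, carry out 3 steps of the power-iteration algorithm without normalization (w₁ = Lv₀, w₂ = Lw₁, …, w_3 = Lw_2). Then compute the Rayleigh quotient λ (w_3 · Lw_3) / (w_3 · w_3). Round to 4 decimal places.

w1 = Lv₀ = (17, 17, 19)
w2 = Lw1 = (301, 301, 337)
w3 = Lw2 = (5333, 5333, 5971)
Lw3 = (94489, 94489, 105793)
w3·Lw3 = 5333·94489 + 5333·94489 + 5971·105793 = 1639509677; w3·w3 = 5333·5333 + 5333·5333 + 5971·5971 = 92534619
λ ≈ 1639509677/92534619 = 17.7178

17.7178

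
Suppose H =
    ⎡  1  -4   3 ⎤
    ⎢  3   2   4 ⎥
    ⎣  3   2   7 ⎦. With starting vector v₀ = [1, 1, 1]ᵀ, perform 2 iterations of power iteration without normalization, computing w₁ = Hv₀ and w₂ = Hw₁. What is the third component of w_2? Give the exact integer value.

w1 = Hv₀ = (0, 9, 12)
w2 = Hw1 = (0, 66, 102)
The requested component of w2 is 102.

102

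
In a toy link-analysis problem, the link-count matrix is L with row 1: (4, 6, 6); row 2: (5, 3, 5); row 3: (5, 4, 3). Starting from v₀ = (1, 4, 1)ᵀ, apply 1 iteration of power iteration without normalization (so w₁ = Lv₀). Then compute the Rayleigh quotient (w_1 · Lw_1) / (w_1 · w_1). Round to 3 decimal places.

13.430

w1 = Lv₀ = (34, 22, 24)
Lw1 = (412, 356, 330)
w1·Lw1 = 34·412 + 22·356 + 24·330 = 29760; w1·w1 = 34·34 + 22·22 + 24·24 = 2216
λ ≈ 29760/2216 = 13.430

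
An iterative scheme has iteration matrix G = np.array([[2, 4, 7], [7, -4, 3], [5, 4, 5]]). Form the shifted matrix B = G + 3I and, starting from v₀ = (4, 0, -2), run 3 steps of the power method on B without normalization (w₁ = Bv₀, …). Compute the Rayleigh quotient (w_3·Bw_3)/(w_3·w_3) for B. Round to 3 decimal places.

B = G + 3I has rows (5, 4, 7); (7, -1, 3); (5, 4, 8)
w1 = Bv₀ = (5·4 + 4·0 + 7·(-2); 7·4 + (-1)·0 + 3·(-2); 5·4 + 4·0 + 8·(-2)) = (6, 22, 4)
w2 = Bw1 = (5·6 + 4·22 + 7·4; 7·6 + (-1)·22 + 3·4; 5·6 + 4·22 + 8·4) = (146, 32, 150)
w3 = Bw2 = (1908, 1440, 2058)
Bw3 = (29706, 18090, 31764)
w3·Bw3 = 148098960; w3·w3 = 9949428; μ ≈ 148098960/9949428 = 14.885

μ ≈ 14.885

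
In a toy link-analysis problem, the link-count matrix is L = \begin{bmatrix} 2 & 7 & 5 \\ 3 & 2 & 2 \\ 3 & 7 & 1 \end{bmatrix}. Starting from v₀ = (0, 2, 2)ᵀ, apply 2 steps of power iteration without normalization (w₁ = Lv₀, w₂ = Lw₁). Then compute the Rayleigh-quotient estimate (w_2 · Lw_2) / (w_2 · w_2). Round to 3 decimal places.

10.226

w1 = Lv₀ = (2·0 + 7·2 + 5·2; 3·0 + 2·2 + 2·2; 3·0 + 7·2 + 1·2) = (24, 8, 16)
w2 = Lw1 = (2·24 + 7·8 + 5·16; 3·24 + 2·8 + 2·16; 3·24 + 7·8 + 1·16) = (184, 120, 144)
Lw2 = (1928, 1080, 1536)
w2·Lw2 = 184·1928 + 120·1080 + 144·1536 = 705536; w2·w2 = 184·184 + 120·120 + 144·144 = 68992
λ ≈ 705536/68992 = 10.226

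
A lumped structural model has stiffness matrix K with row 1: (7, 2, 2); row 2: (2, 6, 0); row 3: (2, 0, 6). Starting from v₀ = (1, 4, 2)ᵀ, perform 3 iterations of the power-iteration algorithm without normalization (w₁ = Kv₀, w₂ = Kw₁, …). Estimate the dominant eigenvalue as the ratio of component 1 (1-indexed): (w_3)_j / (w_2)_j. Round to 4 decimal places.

λ ≈ 9.9671

w1 = Kv₀ = (7·1 + 2·4 + 2·2; 2·1 + 6·4 + 0·2; 2·1 + 0·4 + 6·2) = (19, 26, 14)
w2 = Kw1 = (7·19 + 2·26 + 2·14; 2·19 + 6·26 + 0·14; 2·19 + 0·26 + 6·14) = (213, 194, 122)
w3 = Kw2 = (2123, 1590, 1158)
Ratio at component: 2123 / 213 = 9.9671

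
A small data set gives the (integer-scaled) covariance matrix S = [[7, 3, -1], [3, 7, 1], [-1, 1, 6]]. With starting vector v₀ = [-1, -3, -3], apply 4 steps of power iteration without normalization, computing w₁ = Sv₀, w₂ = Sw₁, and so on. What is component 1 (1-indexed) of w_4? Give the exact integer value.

w1 = Sv₀ = (7·(-1) + 3·(-3) + (-1)·(-3); 3·(-1) + 7·(-3) + 1·(-3); (-1)·(-1) + 1·(-3) + 6·(-3)) = (-13, -27, -20)
w2 = Sw1 = (7·(-13) + 3·(-27) + (-1)·(-20); 3·(-13) + 7·(-27) + 1·(-20); (-1)·(-13) + 1·(-27) + 6·(-20)) = (-152, -248, -134)
w3 = Sw2 = (-1674, -2326, -900)
w4 = Sw3 = (-17796, -22204, -6052)
The requested component of w4 is -17796.

-17796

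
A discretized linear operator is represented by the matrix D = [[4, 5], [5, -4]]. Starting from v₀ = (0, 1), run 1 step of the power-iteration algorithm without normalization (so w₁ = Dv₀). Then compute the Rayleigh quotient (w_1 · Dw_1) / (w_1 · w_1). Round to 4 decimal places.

w1 = Dv₀ = (5, -4)
Dw1 = (0, 41)
w1·Dw1 = 5·0 + (-4)·41 = -164; w1·w1 = 5·5 + (-4)·(-4) = 41
λ ≈ -164/41 = -4.0000

-4.0000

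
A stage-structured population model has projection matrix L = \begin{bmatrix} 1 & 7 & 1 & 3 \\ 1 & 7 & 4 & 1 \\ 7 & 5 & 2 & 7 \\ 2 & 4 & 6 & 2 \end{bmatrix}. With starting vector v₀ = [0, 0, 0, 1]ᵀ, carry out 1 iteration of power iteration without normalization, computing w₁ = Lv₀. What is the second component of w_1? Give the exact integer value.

1

w1 = Lv₀ = (1·0 + 7·0 + 1·0 + 3·1; 1·0 + 7·0 + 4·0 + 1·1; 7·0 + 5·0 + 2·0 + 7·1; 2·0 + 4·0 + 6·0 + 2·1) = (3, 1, 7, 2)
The requested component of w1 is 1.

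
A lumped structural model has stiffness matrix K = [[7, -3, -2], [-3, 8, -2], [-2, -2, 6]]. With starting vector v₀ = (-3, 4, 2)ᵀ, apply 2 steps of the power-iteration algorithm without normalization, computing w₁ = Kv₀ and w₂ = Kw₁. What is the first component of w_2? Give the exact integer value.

-390

w1 = Kv₀ = (-37, 37, 10)
w2 = Kw1 = (-390, 387, 60)
The requested component of w2 is -390.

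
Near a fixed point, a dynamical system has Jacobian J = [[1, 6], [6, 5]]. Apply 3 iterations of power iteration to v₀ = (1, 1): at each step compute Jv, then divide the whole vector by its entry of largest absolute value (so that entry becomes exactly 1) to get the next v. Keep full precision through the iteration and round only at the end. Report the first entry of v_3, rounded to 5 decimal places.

0.70964

Jv0 = (7.000000, 11.000000); divide by 11.000000 → v1 = (0.636364, 1.000000)
Jv1 = (6.636364, 8.818182); divide by 8.818182 → v2 = (0.752577, 1.000000)
Jv2 = (6.752577, 9.515464); divide by 9.515464 → v3 = (0.709642, 1.000000)
Requested entry of v3: 655/923 = 0.70964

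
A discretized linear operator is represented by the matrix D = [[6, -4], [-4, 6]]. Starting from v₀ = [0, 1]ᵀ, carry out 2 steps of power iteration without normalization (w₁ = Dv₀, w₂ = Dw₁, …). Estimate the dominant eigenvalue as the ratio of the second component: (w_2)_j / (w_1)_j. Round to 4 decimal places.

w1 = Dv₀ = (6·0 + (-4)·1; (-4)·0 + 6·1) = (-4, 6)
w2 = Dw1 = (6·(-4) + (-4)·6; (-4)·(-4) + 6·6) = (-48, 52)
Ratio at component: 52 / 6 = 8.6667

8.6667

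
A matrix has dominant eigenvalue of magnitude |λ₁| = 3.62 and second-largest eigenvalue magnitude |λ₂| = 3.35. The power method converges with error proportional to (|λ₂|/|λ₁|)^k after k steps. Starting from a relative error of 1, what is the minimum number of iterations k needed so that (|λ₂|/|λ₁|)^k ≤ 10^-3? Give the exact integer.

90

|λ₂/λ₁| = 3.35/3.62 = 0.92541
Need k ≥ ln(10^-3) / ln(0.92541) = -6.9078 / -0.0775 ≈ 89.117
Smallest integer k satisfying the bound: 90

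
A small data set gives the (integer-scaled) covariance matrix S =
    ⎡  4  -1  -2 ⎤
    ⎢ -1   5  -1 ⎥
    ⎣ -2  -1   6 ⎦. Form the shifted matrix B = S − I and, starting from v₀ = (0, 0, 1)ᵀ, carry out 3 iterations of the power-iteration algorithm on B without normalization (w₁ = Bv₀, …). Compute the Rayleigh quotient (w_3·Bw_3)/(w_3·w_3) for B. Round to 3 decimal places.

B = S − I has rows (3, -1, -2); (-1, 4, -1); (-2, -1, 5)
w1 = Bv₀ = (3·0 + (-1)·0 + (-2)·1; (-1)·0 + 4·0 + (-1)·1; (-2)·0 + (-1)·0 + 5·1) = (-2, -1, 5)
w2 = Bw1 = (3·(-2) + (-1)·(-1) + (-2)·5; (-1)·(-2) + 4·(-1) + (-1)·5; (-2)·(-2) + (-1)·(-1) + 5·5) = (-15, -7, 30)
w3 = Bw2 = (-98, -43, 187)
Bw3 = (-625, -261, 1174)
w3·Bw3 = 292011; w3·w3 = 46422; μ ≈ 292011/46422 = 6.290

6.290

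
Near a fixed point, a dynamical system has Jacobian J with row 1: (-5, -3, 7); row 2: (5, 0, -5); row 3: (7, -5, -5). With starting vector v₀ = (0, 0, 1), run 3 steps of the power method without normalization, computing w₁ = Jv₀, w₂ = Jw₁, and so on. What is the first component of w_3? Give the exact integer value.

788

w1 = Jv₀ = (7, -5, -5)
w2 = Jw1 = (-55, 60, 99)
w3 = Jw2 = (788, -770, -1180)
The requested component of w3 is 788.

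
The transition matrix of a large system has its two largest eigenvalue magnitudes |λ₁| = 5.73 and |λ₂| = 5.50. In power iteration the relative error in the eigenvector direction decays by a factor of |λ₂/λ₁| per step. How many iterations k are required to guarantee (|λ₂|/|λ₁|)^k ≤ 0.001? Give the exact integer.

|λ₂/λ₁| = 5.50/5.73 = 0.95986
Need k ≥ ln(0.001) / ln(0.95986) = -6.9078 / -0.0410 ≈ 168.616
Smallest integer k satisfying the bound: 169

169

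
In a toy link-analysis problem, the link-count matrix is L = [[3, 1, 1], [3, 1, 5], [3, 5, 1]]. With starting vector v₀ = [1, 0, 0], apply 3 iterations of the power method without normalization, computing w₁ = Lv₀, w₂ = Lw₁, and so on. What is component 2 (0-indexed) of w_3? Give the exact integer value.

207

w1 = Lv₀ = (3·1 + 1·0 + 1·0; 3·1 + 1·0 + 5·0; 3·1 + 5·0 + 1·0) = (3, 3, 3)
w2 = Lw1 = (3·3 + 1·3 + 1·3; 3·3 + 1·3 + 5·3; 3·3 + 5·3 + 1·3) = (15, 27, 27)
w3 = Lw2 = (99, 207, 207)
The requested component of w3 is 207.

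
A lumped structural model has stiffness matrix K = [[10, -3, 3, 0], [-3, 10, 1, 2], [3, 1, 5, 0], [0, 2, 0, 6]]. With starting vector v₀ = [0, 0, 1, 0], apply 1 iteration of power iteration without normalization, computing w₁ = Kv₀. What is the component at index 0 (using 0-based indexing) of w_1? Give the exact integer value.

3

w1 = Kv₀ = (10·0 + (-3)·0 + 3·1 + 0·0; (-3)·0 + 10·0 + 1·1 + 2·0; 3·0 + 1·0 + 5·1 + 0·0; 0·0 + 2·0 + 0·1 + 6·0) = (3, 1, 5, 0)
The requested component of w1 is 3.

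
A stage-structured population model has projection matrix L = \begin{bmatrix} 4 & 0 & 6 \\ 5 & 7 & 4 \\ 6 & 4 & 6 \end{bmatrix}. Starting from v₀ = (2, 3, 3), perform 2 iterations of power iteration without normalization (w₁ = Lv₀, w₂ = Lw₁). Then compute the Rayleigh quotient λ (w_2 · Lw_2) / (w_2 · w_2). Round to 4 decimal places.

13.8214

w1 = Lv₀ = (4·2 + 0·3 + 6·3; 5·2 + 7·3 + 4·3; 6·2 + 4·3 + 6·3) = (26, 43, 42)
w2 = Lw1 = (4·26 + 0·43 + 6·42; 5·26 + 7·43 + 4·42; 6·26 + 4·43 + 6·42) = (356, 599, 580)
Lw2 = (4904, 8293, 8012)
w2·Lw2 = 356·4904 + 599·8293 + 580·8012 = 11360291; w2·w2 = 356·356 + 599·599 + 580·580 = 821937
λ ≈ 11360291/821937 = 13.8214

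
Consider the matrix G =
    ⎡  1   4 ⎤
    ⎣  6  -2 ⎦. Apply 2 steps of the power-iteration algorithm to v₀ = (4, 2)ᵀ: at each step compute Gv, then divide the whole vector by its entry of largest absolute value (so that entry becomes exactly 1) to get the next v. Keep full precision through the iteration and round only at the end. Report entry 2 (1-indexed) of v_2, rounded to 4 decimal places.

0.3478

Gv0 = (12.00000, 20.00000); divide by 20.00000 → v1 = (0.60000, 1.00000)
Gv1 = (4.60000, 1.60000); divide by 4.60000 → v2 = (1.00000, 0.34783)
Requested entry of v2: 32/92 = 0.3478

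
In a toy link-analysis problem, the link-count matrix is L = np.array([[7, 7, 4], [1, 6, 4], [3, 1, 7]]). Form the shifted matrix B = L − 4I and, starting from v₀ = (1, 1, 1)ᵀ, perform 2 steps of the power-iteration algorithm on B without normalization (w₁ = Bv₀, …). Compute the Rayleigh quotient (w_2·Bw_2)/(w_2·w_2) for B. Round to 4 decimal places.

B = L − 4I has rows (3, 7, 4); (1, 2, 4); (3, 1, 3)
w1 = Bv₀ = (3·1 + 7·1 + 4·1; 1·1 + 2·1 + 4·1; 3·1 + 1·1 + 3·1) = (14, 7, 7)
w2 = Bw1 = (3·14 + 7·7 + 4·7; 1·14 + 2·7 + 4·7; 3·14 + 1·7 + 3·7) = (119, 56, 70)
Bw2 = (1029, 511, 623)
w2·Bw2 = 194677; w2·w2 = 22197; μ ≈ 194677/22197 = 8.7704

μ ≈ 8.7704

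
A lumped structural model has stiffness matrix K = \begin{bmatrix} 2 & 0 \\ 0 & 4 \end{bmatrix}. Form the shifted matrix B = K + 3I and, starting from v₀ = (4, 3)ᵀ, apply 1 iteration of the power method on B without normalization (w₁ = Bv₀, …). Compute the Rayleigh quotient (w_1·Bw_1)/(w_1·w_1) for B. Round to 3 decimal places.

B = K + 3I has rows (5, 0); (0, 7)
w1 = Bv₀ = (20, 21)
Bw1 = (100, 147)
w1·Bw1 = 5087; w1·w1 = 841; μ ≈ 5087/841 = 6.049

μ ≈ 6.049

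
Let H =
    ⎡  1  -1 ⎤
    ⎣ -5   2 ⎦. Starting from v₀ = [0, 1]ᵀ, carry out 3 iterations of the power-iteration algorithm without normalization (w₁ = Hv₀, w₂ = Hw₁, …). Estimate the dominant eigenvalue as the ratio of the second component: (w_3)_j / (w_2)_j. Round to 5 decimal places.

3.66667

w1 = Hv₀ = (1·0 + (-1)·1; (-5)·0 + 2·1) = (-1, 2)
w2 = Hw1 = (1·(-1) + (-1)·2; (-5)·(-1) + 2·2) = (-3, 9)
w3 = Hw2 = (-12, 33)
Ratio at component: 33 / 9 = 3.66667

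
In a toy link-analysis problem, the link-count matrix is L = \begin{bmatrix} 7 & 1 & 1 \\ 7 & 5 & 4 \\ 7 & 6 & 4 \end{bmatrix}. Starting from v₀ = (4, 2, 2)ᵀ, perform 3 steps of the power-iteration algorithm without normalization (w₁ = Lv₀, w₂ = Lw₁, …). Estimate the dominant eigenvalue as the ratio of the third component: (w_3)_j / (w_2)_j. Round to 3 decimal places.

12.818

w1 = Lv₀ = (7·4 + 1·2 + 1·2; 7·4 + 5·2 + 4·2; 7·4 + 6·2 + 4·2) = (32, 46, 48)
w2 = Lw1 = (7·32 + 1·46 + 1·48; 7·32 + 5·46 + 4·48; 7·32 + 6·46 + 4·48) = (318, 646, 692)
w3 = Lw2 = (3564, 8224, 8870)
Ratio at component: 8870 / 692 = 12.818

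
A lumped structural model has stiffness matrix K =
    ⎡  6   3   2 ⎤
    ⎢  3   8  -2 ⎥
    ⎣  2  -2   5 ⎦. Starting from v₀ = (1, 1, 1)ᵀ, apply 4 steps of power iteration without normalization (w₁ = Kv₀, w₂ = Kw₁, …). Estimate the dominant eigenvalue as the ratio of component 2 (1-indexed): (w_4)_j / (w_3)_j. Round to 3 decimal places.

w1 = Kv₀ = (11, 9, 5)
w2 = Kw1 = (103, 95, 29)
w3 = Kw2 = (961, 1011, 161)
w4 = Kw3 = (9121, 10649, 705)
Ratio at component: 10649 / 1011 = 10.533

10.533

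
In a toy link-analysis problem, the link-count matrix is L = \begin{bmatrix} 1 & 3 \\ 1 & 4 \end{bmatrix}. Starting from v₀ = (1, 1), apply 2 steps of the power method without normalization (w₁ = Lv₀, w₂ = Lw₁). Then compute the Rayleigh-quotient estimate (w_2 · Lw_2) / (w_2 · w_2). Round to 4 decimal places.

w1 = Lv₀ = (4, 5)
w2 = Lw1 = (19, 24)
Lw2 = (91, 115)
w2·Lw2 = 19·91 + 24·115 = 4489; w2·w2 = 19·19 + 24·24 = 937
λ ≈ 4489/937 = 4.7908

λ ≈ 4.7908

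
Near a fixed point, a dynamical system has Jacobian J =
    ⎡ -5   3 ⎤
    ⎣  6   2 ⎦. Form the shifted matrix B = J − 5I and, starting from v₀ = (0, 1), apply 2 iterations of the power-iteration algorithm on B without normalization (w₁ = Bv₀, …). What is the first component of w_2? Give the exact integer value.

-39

B = J − 5I has rows (-10, 3); (6, -3)
w1 = Bv₀ = (3, -3)
w2 = Bw1 = (-39, 27)
Requested component of w2: -39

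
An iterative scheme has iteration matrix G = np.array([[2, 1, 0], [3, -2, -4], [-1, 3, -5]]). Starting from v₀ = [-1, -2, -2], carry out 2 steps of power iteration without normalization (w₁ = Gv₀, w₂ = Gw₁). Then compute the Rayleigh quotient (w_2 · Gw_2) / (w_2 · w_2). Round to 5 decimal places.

w1 = Gv₀ = (2·(-1) + 1·(-2) + 0·(-2); 3·(-1) + (-2)·(-2) + (-4)·(-2); (-1)·(-1) + 3·(-2) + (-5)·(-2)) = (-4, 9, 5)
w2 = Gw1 = (2·(-4) + 1·9 + 0·5; 3·(-4) + (-2)·9 + (-4)·5; (-1)·(-4) + 3·9 + (-5)·5) = (1, -50, 6)
Gw2 = (-48, 79, -181)
w2·Gw2 = 1·(-48) + (-50)·79 + 6·(-181) = -5084; w2·w2 = 1·1 + (-50)·(-50) + 6·6 = 2537
λ ≈ -5084/2537 = -2.00394

λ ≈ -2.00394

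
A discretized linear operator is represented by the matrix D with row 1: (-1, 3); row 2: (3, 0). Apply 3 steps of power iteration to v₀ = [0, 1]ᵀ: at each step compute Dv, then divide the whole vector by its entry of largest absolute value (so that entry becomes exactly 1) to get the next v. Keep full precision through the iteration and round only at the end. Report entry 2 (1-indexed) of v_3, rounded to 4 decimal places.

Dv0 = (3.00000, 0.00000); divide by 3.00000 → v1 = (1.00000, 0.00000)
Dv1 = (-1.00000, 3.00000); divide by 3.00000 → v2 = (-0.33333, 1.00000)
Dv2 = (3.33333, -1.00000); divide by 3.33333 → v3 = (1.00000, -0.30000)
Requested entry of v3: -9/30 = -0.3000

-0.3000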